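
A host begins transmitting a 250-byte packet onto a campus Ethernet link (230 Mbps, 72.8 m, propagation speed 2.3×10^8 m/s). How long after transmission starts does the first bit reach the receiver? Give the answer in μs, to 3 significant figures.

First bit experiences only propagation delay: d/s = 72.8/2.3e+08 = 0.317 μs.

0.317 μs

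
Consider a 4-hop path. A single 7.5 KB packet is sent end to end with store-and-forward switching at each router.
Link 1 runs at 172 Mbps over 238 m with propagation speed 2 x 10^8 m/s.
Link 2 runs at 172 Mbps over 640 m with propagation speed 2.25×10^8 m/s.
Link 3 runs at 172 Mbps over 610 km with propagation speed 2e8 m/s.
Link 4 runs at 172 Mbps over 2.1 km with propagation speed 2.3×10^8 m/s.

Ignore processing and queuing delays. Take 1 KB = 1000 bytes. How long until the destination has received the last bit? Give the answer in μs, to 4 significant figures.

L = 60000 bits.
Transmission delay per hop = L/R = 60000/172000000 = 348.837 μs; 4 hops → 1395.35 μs.
Propagation delays (d/s per hop): 1.19, 2.84444, 3050, 9.13043 μs; sum = 3063.16 μs.
End-to-end = 4459 μs.

4459 μs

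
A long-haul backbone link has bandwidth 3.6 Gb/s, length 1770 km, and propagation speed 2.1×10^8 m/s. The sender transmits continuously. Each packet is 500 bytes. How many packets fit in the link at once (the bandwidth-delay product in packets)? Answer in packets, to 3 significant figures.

Propagation delay = 1770000 / 210000000 = 0.00842857 s.
BDP = R × t_prop = 3600000000 × 0.00842857 = 30342900 bits.
In packets of 4000 bits: 7590 packets.

7590 packets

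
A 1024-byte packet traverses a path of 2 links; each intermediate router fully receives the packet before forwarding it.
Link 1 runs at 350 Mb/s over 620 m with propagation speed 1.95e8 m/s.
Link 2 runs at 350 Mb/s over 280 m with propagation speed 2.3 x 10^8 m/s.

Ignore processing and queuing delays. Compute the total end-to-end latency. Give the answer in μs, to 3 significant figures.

51.2 μs

L = 1024 × 8 = 8192 bits.
Transmission delay per hop = L/R = 8192/350000000 = 23.4057 μs; 2 hops → 46.8114 μs.
Propagation delays (d/s per hop): 3.17949, 1.21739 μs; sum = 4.39688 μs.
End-to-end = 51.2 μs.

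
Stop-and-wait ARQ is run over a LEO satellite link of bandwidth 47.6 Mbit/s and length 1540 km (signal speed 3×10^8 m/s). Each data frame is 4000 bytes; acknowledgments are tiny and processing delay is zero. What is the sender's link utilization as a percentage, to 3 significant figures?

t_tx = L/R = 32000/47600000 = 0.000672269 s.
t_prop = 1540000/300000000 = 0.00513333 s; RTT = 0.0102667 s.
Cycle = t_tx + RTT = 0.0109389 s.
Utilization = t_tx / cycle = 0.000672269/0.0109389 = 6.15 %.

6.15 %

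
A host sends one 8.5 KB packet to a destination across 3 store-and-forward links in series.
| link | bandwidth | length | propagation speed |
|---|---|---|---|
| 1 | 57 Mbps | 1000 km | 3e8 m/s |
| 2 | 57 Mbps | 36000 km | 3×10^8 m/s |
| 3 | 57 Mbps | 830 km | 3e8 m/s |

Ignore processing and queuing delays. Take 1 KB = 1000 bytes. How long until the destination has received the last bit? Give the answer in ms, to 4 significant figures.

L = 68000 bits.
Transmission delay per hop = L/R = 68000/57000000 = 1.19298 ms; 3 hops → 3.57895 ms.
Propagation delays (d/s per hop): 3.33333, 120, 2.76667 ms; sum = 126.1 ms.
End-to-end = 129.7 ms.

129.7 ms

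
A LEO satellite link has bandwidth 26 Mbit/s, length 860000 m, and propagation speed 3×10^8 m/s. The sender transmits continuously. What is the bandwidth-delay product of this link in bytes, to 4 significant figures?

Propagation delay = 860000 / 300000000 = 0.00286667 s.
BDP = R × t_prop = 26000000 × 0.00286667 = 74533.3 bits.
In bytes: 74533.3/8 = 9317 bytes.

9317 bytes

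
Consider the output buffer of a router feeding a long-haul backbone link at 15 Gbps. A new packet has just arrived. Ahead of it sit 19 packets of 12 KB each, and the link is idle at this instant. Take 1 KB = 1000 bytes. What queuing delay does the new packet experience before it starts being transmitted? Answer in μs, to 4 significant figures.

121.6 μs

Each queued packet: L/R = 96000/15000000000 = 6.4 μs.
19 queued → 121.6 μs.
Queuing delay = 121.6 μs.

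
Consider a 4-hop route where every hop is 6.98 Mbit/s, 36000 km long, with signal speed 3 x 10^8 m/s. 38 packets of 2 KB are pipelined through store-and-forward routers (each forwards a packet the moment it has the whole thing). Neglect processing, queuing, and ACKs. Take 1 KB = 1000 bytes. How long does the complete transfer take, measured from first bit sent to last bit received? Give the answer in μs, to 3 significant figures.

Per-hop transmission t_tx = L/R = 16000/6980000 = 2292.26 μs.
Per-hop propagation t_prop = 36000000/300000000 = 120000 μs.
Pipeline fill: first packet needs 4·t_tx to clear all hops; remaining 37 packets each add one t_tx.
Total = (4+38-1)·t_tx + 4·t_prop = 41·2292.26 + 4·120000 = 574000 μs.

574000 μs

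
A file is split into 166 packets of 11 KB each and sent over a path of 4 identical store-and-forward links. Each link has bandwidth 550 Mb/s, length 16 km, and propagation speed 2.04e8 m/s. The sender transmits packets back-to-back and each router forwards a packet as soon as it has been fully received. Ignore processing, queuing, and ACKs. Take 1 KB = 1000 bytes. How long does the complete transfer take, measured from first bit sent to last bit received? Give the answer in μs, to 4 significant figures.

27350 μs

Per-hop transmission t_tx = L/R = 88000/550000000 = 160 μs.
Per-hop propagation t_prop = 16000/204000000 = 78.4314 μs.
Pipeline fill: first packet needs 4·t_tx to clear all hops; remaining 165 packets each add one t_tx.
Total = (4+166-1)·t_tx + 4·t_prop = 169·160 + 4·78.4314 = 27350 μs.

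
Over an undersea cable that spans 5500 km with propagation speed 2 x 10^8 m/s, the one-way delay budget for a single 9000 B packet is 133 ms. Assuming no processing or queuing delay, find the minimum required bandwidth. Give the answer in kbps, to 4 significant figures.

L = 72000 bits.
Propagation delay = 5500000 / 200000000 = 27.5 ms.
Transmission budget = 133 − 27.5 = 105.5 ms.
R ≥ L / t_tx = 72000 bits / 0.1055 s = 682.5 kbps.

682.5 kbps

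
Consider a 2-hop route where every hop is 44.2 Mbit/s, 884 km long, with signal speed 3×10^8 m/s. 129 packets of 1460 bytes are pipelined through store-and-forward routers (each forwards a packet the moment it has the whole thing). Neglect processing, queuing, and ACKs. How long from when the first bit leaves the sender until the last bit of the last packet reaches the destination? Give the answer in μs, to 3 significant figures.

Per-hop transmission t_tx = L/R = 11680/44200000 = 264.253 μs.
Per-hop propagation t_prop = 884000/300000000 = 2946.67 μs.
Pipeline fill: first packet needs 2·t_tx to clear all hops; remaining 128 packets each add one t_tx.
Total = (2+129-1)·t_tx + 2·t_prop = 130·264.253 + 2·2946.67 = 40200 μs.

40200 μs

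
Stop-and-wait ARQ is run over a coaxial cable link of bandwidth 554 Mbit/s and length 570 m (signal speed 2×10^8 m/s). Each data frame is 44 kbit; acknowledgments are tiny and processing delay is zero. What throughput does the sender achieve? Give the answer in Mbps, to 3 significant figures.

517 Mbps

t_tx = L/R = 44000/554000000 = 7.94224e-05 s.
t_prop = 570/200000000 = 2.85e-06 s; RTT = 5.7e-06 s.
Cycle = t_tx + RTT = 8.51224e-05 s.
Throughput = L / cycle = 44000 / 8.51224e-05 = 517 Mbps.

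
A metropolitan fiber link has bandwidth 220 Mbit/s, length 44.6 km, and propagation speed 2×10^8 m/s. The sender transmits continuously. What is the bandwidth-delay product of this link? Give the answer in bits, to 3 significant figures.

49100 bits

Propagation delay = 44600 / 200000000 = 0.000223 s.
BDP = R × t_prop = 220000000 × 0.000223 = 49060 bits.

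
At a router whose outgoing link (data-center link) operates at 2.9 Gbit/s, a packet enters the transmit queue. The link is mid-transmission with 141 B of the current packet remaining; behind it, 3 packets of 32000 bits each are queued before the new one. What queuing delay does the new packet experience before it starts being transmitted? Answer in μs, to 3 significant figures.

Each queued packet: L/R = 32000/2900000000 = 11.0345 μs.
3 queued → 33.1034 μs.
Plus remaining 1128 bits of current packet: 0.388966 μs.
Queuing delay = 33.5 μs.

33.5 μs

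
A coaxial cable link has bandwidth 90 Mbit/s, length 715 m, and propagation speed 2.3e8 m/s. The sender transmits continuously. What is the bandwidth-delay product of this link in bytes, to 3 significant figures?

35.0 bytes

Propagation delay = 715 / 2.3e+08 = 3.1087e-06 s.
BDP = R × t_prop = 90000000 × 3.1087e-06 = 279.783 bits.
In bytes: 279.783/8 = 35.0 bytes.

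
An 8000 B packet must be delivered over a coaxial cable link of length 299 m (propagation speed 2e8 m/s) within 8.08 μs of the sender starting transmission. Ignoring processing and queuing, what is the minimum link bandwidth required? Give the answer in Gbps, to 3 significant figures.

9.72 Gbps

L = 64000 bits.
Propagation delay = 299 / 200000000 = 1.495 μs.
Transmission budget = 8.08 − 1.495 = 6.585 μs.
R ≥ L / t_tx = 64000 bits / 6.585e-06 s = 9.72 Gbps.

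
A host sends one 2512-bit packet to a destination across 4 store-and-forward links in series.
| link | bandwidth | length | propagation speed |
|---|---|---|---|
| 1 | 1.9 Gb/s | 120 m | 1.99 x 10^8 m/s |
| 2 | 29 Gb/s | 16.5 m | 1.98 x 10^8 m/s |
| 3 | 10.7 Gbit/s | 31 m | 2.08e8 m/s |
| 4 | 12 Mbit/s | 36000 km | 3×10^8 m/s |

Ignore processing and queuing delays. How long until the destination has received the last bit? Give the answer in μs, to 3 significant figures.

Transmission delays (L/R per hop): 1.32211, 0.0866207, 0.234766, 209.333 μs; sum = 210.977 μs.
Propagation delays (d/s per hop): 0.603015, 0.0833333, 0.149038, 120000 μs; sum = 120001 μs.
End-to-end = 120000 μs.

120000 μs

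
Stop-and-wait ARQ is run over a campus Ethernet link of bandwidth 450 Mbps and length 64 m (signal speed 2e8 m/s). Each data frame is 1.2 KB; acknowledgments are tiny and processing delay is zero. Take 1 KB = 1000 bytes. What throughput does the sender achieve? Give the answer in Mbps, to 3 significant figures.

t_tx = L/R = 9600/450000000 = 2.13333e-05 s.
t_prop = 64/200000000 = 3.2e-07 s; RTT = 6.4e-07 s.
Cycle = t_tx + RTT = 2.19733e-05 s.
Throughput = L / cycle = 9600 / 2.19733e-05 = 437 Mbps.

437 Mbps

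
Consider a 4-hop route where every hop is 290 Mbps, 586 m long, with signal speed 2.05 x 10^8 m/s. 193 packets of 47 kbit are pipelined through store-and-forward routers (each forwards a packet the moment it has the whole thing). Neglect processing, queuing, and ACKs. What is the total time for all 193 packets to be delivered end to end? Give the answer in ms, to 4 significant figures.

31.78 ms

Per-hop transmission t_tx = L/R = 47000/290000000 = 0.162069 ms.
Per-hop propagation t_prop = 586/2.05e+08 = 0.00285854 ms.
Pipeline fill: first packet needs 4·t_tx to clear all hops; remaining 192 packets each add one t_tx.
Total = (4+193-1)·t_tx + 4·t_prop = 196·0.162069 + 4·0.00285854 = 31.78 ms.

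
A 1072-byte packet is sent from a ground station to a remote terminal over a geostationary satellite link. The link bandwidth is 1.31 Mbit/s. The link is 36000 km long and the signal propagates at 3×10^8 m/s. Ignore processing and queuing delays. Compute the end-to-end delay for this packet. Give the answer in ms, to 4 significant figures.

L = 1072 × 8 = 8576 bits.
Transmission delay = L/R = 8576 / 1310000 = 6.54656 ms.
Propagation delay = d/s = 36000000 m / 300000000 m/s = 120 ms.
Total = 126.5 ms.

126.5 ms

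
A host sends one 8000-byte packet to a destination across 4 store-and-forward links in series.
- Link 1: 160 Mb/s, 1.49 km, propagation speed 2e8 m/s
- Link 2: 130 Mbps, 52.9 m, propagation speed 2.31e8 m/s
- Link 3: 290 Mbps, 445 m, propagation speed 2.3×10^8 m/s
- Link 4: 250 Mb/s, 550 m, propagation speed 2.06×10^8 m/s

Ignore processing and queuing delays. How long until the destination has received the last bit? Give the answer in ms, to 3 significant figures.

L = 8000 × 8 = 64000 bits.
Transmission delays (L/R per hop): 0.4, 0.492308, 0.22069, 0.256 ms; sum = 1.369 ms.
Propagation delays (d/s per hop): 0.00745, 0.000229004, 0.00193478, 0.0026699 ms; sum = 0.0122837 ms.
End-to-end = 1.38 ms.

1.38 ms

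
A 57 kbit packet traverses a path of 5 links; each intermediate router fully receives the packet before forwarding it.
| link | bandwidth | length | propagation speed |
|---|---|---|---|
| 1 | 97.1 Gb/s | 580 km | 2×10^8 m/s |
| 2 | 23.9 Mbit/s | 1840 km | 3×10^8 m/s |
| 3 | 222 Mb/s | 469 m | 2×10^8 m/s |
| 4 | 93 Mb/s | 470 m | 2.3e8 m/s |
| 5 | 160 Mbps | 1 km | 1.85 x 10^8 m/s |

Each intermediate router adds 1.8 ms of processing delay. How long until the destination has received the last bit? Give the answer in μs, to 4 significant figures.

L = 57000 bits.
Transmission delays (L/R per hop): 0.587024, 2384.94, 256.757, 612.903, 356.25 μs; sum = 3611.43 μs.
Propagation delays (d/s per hop): 2900, 6133.33, 2.345, 2.04348, 5.40541 μs; sum = 9043.13 μs.
Processing at 4 router(s): 4 × 1.8 ms = 7200 μs.
End-to-end = 19850 μs.

19850 μs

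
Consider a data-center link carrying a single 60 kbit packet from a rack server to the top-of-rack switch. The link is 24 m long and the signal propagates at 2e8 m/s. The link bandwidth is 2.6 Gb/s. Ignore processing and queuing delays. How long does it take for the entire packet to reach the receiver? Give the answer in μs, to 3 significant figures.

L = 60000 bits.
Transmission delay = L/R = 60000 / 2600000000 = 23.0769 μs.
Propagation delay = d/s = 24 m / 200000000 m/s = 0.12 μs.
Total = 23.2 μs.

23.2 μs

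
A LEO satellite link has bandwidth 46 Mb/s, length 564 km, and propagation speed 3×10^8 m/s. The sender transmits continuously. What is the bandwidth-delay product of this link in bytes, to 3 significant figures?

10800 bytes

Propagation delay = 564000 / 300000000 = 0.00188 s.
BDP = R × t_prop = 46000000 × 0.00188 = 86480 bits.
In bytes: 86480/8 = 10800 bytes.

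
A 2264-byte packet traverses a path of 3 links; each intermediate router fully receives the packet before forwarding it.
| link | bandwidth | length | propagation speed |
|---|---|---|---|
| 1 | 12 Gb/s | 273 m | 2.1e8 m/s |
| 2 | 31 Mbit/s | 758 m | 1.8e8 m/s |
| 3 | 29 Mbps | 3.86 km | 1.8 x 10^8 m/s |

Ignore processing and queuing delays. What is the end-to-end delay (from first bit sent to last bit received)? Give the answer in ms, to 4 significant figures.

1.237 ms

L = 2264 × 8 = 18112 bits.
Transmission delays (L/R per hop): 0.00150933, 0.584258, 0.624552 ms; sum = 1.21032 ms.
Propagation delays (d/s per hop): 0.0013, 0.00421111, 0.0214444 ms; sum = 0.0269556 ms.
End-to-end = 1.237 ms.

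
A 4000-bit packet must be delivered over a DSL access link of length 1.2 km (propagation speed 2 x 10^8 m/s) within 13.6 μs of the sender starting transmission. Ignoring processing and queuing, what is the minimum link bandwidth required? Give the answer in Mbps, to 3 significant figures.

Propagation delay = 1200 / 200000000 = 6 μs.
Transmission budget = 13.6 − 6 = 7.6 μs.
R ≥ L / t_tx = 4000 bits / 7.6e-06 s = 526 Mbps.

526 Mbps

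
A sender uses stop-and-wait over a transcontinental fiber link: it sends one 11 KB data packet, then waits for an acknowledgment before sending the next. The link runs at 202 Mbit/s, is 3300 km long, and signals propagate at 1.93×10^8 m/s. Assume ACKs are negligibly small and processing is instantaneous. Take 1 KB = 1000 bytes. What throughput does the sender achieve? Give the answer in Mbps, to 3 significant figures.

t_tx = L/R = 88000/202000000 = 0.000435644 s.
t_prop = 3300000/193000000 = 0.0170984 s; RTT = 0.0341969 s.
Cycle = t_tx + RTT = 0.0346325 s.
Throughput = L / cycle = 88000 / 0.0346325 = 2.54 Mbps.

2.54 Mbps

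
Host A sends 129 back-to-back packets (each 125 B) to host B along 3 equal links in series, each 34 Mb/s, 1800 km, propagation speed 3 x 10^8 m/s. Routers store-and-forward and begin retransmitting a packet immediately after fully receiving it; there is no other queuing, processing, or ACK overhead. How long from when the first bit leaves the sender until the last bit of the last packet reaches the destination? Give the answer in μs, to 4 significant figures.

21850 μs

Per-hop transmission t_tx = L/R = 1000/34000000 = 29.4118 μs.
Per-hop propagation t_prop = 1800000/300000000 = 6000 μs.
Pipeline fill: first packet needs 3·t_tx to clear all hops; remaining 128 packets each add one t_tx.
Total = (3+129-1)·t_tx + 3·t_prop = 131·29.4118 + 3·6000 = 21850 μs.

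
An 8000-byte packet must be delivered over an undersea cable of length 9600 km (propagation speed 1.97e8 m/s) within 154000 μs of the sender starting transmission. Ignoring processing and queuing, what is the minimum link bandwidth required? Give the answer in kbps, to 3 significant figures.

608 kbps

L = 64000 bits.
Propagation delay = 9600000 / 197000000 = 48731 μs.
Transmission budget = 154000 − 48731 = 105269 μs.
R ≥ L / t_tx = 64000 bits / 0.105269 s = 608 kbps.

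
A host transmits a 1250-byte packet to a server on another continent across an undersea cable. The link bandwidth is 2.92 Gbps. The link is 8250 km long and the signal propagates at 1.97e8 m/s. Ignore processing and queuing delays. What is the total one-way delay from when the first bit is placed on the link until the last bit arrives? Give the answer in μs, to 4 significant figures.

L = 1250 × 8 = 10000 bits.
Transmission delay = L/R = 10000 / 2920000000 = 3.42466 μs.
Propagation delay = d/s = 8250000 m / 197000000 m/s = 41878.2 μs.
Total = 41880 μs.

41880 μs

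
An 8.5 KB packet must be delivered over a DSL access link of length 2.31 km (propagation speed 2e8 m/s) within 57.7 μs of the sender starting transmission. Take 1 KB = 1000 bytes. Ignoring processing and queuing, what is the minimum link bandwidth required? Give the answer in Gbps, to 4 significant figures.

L = 68000 bits.
Propagation delay = 2310 / 200000000 = 11.55 μs.
Transmission budget = 57.7 − 11.55 = 46.15 μs.
R ≥ L / t_tx = 68000 bits / 4.615e-05 s = 1.473 Gbps.

1.473 Gbps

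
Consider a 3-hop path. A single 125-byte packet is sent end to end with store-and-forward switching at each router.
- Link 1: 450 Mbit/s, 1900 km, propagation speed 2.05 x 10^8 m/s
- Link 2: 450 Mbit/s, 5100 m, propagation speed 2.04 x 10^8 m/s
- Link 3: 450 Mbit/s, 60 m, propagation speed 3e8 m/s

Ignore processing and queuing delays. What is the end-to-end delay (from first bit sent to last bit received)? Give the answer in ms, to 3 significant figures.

9.30 ms

L = 125 × 8 = 1000 bits.
Transmission delay per hop = L/R = 1000/450000000 = 0.00222222 ms; 3 hops → 0.00666667 ms.
Propagation delays (d/s per hop): 9.26829, 0.025, 0.0002 ms; sum = 9.29349 ms.
End-to-end = 9.30 ms.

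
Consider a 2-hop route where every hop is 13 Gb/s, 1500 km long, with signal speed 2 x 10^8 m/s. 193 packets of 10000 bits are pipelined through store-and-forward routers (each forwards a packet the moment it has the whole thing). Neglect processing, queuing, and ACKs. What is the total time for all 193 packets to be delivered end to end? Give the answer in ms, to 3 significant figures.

15.1 ms

Per-hop transmission t_tx = L/R = 10000/13000000000 = 0.000769231 ms.
Per-hop propagation t_prop = 1500000/200000000 = 7.5 ms.
Pipeline fill: first packet needs 2·t_tx to clear all hops; remaining 192 packets each add one t_tx.
Total = (2+193-1)·t_tx + 2·t_prop = 194·0.000769231 + 2·7.5 = 15.1 ms.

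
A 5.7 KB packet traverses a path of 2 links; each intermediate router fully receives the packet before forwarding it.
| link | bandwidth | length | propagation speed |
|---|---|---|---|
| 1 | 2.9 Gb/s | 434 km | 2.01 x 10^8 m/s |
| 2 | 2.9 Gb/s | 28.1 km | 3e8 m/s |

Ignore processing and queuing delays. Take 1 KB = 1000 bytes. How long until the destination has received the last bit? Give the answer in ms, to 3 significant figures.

2.28 ms

L = 45600 bits.
Transmission delay per hop = L/R = 45600/2900000000 = 0.0157241 ms; 2 hops → 0.0314483 ms.
Propagation delays (d/s per hop): 2.1592, 0.0936667 ms; sum = 2.25287 ms.
End-to-end = 2.28 ms.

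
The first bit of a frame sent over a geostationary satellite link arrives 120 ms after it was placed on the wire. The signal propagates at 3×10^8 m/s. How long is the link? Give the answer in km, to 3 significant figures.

d = s × t_prop = 300000000 × 0.12 = 36000 km.

36000 km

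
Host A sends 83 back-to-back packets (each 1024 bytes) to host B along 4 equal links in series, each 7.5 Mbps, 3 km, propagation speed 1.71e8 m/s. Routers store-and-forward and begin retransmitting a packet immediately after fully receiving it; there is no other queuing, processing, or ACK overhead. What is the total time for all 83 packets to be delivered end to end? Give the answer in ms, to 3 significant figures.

94.0 ms

Per-hop transmission t_tx = L/R = 8192/7500000 = 1.09227 ms.
Per-hop propagation t_prop = 3000/171000000 = 0.0175439 ms.
Pipeline fill: first packet needs 4·t_tx to clear all hops; remaining 82 packets each add one t_tx.
Total = (4+83-1)·t_tx + 4·t_prop = 86·1.09227 + 4·0.0175439 = 94.0 ms.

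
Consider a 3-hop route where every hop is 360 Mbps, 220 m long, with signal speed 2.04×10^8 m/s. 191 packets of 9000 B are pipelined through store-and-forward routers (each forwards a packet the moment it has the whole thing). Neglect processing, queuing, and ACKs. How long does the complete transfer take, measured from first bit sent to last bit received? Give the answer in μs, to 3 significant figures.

Per-hop transmission t_tx = L/R = 72000/360000000 = 200 μs.
Per-hop propagation t_prop = 220/204000000 = 1.07843 μs.
Pipeline fill: first packet needs 3·t_tx to clear all hops; remaining 190 packets each add one t_tx.
Total = (3+191-1)·t_tx + 3·t_prop = 193·200 + 3·1.07843 = 38600 μs.

38600 μs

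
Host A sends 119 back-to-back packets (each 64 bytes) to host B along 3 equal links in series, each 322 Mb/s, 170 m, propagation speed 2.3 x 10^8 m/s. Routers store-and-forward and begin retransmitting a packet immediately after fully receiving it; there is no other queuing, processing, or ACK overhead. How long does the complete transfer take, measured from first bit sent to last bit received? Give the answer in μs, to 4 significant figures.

194.6 μs

Per-hop transmission t_tx = L/R = 512/322000000 = 1.59006 μs.
Per-hop propagation t_prop = 170/2.3e+08 = 0.73913 μs.
Pipeline fill: first packet needs 3·t_tx to clear all hops; remaining 118 packets each add one t_tx.
Total = (3+119-1)·t_tx + 3·t_prop = 121·1.59006 + 3·0.73913 = 194.6 μs.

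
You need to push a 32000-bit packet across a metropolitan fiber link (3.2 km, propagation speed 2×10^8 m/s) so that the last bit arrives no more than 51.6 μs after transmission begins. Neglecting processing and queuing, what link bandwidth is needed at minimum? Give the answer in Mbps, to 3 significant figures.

899 Mbps

Propagation delay = 3200 / 200000000 = 16 μs.
Transmission budget = 51.6 − 16 = 35.6 μs.
R ≥ L / t_tx = 32000 bits / 3.56e-05 s = 899 Mbps.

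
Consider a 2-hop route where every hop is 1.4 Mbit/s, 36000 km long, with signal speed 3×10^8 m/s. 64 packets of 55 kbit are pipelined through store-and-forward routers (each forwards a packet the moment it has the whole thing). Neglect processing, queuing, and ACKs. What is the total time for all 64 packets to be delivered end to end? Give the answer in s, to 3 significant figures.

Per-hop transmission t_tx = L/R = 55000/1400000 = 0.0392857 s.
Per-hop propagation t_prop = 36000000/300000000 = 0.12 s.
Pipeline fill: first packet needs 2·t_tx to clear all hops; remaining 63 packets each add one t_tx.
Total = (2+64-1)·t_tx + 2·t_prop = 65·0.0392857 + 2·0.12 = 2.79 s.

2.79 s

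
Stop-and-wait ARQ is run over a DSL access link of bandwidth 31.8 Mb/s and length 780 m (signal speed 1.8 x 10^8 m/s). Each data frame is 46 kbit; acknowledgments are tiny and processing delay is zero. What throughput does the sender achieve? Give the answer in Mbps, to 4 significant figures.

t_tx = L/R = 46000/31800000 = 0.00144654 s.
t_prop = 780/180000000 = 4.33333e-06 s; RTT = 8.66667e-06 s.
Cycle = t_tx + RTT = 0.00145521 s.
Throughput = L / cycle = 46000 / 0.00145521 = 31.61 Mbps.

31.61 Mbps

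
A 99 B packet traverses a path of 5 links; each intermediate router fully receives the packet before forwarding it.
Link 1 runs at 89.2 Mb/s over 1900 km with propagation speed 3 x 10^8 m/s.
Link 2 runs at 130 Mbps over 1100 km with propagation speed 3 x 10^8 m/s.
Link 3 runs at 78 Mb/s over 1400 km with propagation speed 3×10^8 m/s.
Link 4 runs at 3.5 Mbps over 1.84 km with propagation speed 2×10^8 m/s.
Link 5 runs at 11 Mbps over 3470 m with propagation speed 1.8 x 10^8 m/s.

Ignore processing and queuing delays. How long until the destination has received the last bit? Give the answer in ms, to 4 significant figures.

L = 99 × 8 = 792 bits.
Transmission delays (L/R per hop): 0.00887892, 0.00609231, 0.0101538, 0.226286, 0.072 ms; sum = 0.323411 ms.
Propagation delays (d/s per hop): 6.33333, 3.66667, 4.66667, 0.0092, 0.0192778 ms; sum = 14.6951 ms.
End-to-end = 15.02 ms.

15.02 ms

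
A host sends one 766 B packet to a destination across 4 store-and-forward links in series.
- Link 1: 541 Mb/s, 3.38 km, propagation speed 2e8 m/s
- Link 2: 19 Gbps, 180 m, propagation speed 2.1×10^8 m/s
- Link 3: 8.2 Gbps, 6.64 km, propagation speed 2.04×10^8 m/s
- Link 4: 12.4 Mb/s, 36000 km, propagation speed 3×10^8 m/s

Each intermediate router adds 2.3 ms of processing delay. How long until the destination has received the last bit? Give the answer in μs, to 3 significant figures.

L = 766 × 8 = 6128 bits.
Transmission delays (L/R per hop): 11.3272, 0.322526, 0.747317, 494.194 μs; sum = 506.591 μs.
Propagation delays (d/s per hop): 16.9, 0.857143, 32.549, 120000 μs; sum = 120050 μs.
Processing at 3 router(s): 3 × 2.3 ms = 6900 μs.
End-to-end = 127000 μs.

127000 μs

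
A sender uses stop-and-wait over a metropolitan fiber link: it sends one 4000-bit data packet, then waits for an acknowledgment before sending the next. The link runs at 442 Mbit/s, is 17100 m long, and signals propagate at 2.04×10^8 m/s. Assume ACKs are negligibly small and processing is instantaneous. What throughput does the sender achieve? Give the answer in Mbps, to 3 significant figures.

t_tx = L/R = 4000/442000000 = 9.04977e-06 s.
t_prop = 17100/204000000 = 8.38235e-05 s; RTT = 0.000167647 s.
Cycle = t_tx + RTT = 0.000176697 s.
Throughput = L / cycle = 4000 / 0.000176697 = 22.6 Mbps.

22.6 Mbps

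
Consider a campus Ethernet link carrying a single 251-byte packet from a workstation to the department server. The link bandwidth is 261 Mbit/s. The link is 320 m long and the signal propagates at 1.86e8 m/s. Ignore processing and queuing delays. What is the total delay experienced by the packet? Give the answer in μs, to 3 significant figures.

9.41 μs

L = 251 × 8 = 2008 bits.
Transmission delay = L/R = 2008 / 261000000 = 7.69349 μs.
Propagation delay = d/s = 320 m / 186000000 m/s = 1.72043 μs.
Total = 9.41 μs.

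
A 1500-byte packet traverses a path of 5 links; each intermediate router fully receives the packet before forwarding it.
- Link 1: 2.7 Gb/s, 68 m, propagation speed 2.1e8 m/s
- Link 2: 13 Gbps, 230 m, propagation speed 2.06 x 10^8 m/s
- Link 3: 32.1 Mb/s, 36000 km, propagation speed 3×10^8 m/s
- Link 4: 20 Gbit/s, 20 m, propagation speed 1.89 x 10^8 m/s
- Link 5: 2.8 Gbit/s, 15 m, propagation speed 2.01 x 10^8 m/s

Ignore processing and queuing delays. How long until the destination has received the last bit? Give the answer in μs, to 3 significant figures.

120000 μs

L = 1500 × 8 = 12000 bits.
Transmission delays (L/R per hop): 4.44444, 0.923077, 373.832, 0.6, 4.28571 μs; sum = 384.085 μs.
Propagation delays (d/s per hop): 0.32381, 1.1165, 120000, 0.10582, 0.0746269 μs; sum = 120002 μs.
End-to-end = 120000 μs.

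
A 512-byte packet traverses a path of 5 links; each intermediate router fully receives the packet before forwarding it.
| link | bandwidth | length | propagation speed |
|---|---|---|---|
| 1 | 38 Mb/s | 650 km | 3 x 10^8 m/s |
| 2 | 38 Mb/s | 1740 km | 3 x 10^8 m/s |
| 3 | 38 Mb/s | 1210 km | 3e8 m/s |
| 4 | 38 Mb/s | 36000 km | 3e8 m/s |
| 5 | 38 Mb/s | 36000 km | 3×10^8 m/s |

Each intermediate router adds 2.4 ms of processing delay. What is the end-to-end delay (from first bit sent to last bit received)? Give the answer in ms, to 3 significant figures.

262 ms

L = 512 × 8 = 4096 bits.
Transmission delay per hop = L/R = 4096/38000000 = 0.107789 ms; 5 hops → 0.538947 ms.
Propagation delays (d/s per hop): 2.16667, 5.8, 4.03333, 120, 120 ms; sum = 252 ms.
Processing at 4 router(s): 4 × 2.4 ms = 9.6 ms.
End-to-end = 262 ms.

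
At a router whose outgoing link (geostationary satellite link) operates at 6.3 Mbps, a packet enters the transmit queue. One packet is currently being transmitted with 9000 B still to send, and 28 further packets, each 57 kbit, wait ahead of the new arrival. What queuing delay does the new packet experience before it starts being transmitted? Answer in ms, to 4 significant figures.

Each queued packet: L/R = 57000/6300000 = 9.04762 ms.
28 queued → 253.333 ms.
Plus remaining 72000 bits of current packet: 11.4286 ms.
Queuing delay = 264.8 ms.

264.8 ms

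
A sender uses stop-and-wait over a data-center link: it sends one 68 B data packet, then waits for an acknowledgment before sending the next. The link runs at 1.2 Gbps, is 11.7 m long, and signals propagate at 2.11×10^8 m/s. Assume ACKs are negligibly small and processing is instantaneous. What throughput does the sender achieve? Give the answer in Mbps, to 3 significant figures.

t_tx = L/R = 544/1200000000 = 4.53333e-07 s.
t_prop = 11.7/211000000 = 5.54502e-08 s; RTT = 1.109e-07 s.
Cycle = t_tx + RTT = 5.64234e-07 s.
Throughput = L / cycle = 544 / 5.64234e-07 = 964 Mbps.

964 Mbps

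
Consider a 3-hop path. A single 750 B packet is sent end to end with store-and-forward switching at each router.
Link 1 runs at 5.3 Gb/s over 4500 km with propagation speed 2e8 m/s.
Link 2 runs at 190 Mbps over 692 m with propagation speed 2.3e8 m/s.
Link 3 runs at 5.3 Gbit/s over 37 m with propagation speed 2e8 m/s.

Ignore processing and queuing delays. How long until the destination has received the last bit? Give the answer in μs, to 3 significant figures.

L = 750 × 8 = 6000 bits.
Transmission delays (L/R per hop): 1.13208, 31.5789, 1.13208 μs; sum = 33.8431 μs.
Propagation delays (d/s per hop): 22500, 3.0087, 0.185 μs; sum = 22503.2 μs.
End-to-end = 22500 μs.

22500 μs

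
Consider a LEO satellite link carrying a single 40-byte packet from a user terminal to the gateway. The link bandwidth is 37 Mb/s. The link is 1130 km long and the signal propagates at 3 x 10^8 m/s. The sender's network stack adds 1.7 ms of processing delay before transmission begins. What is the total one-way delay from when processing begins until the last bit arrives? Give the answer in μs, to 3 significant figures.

L = 40 × 8 = 320 bits.
Transmission delay = L/R = 320 / 37000000 = 8.64865 μs.
Propagation delay = d/s = 1130000 m / 300000000 m/s = 3766.67 μs.
Plus processing delay 1.7 ms = 1700 μs.
Total = 5480 μs.

5480 μs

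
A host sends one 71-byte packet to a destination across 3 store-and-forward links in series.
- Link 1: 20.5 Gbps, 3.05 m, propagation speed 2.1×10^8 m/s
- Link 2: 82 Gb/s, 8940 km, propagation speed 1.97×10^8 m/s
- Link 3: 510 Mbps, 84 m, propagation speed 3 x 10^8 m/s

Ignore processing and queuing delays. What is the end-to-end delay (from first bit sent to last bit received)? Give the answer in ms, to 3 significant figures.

45.4 ms

L = 71 × 8 = 568 bits.
Transmission delays (L/R per hop): 2.77073e-05, 6.92683e-06, 0.00111373 ms; sum = 0.00114836 ms.
Propagation delays (d/s per hop): 1.45238e-05, 45.3807, 0.00028 ms; sum = 45.381 ms.
End-to-end = 45.4 ms.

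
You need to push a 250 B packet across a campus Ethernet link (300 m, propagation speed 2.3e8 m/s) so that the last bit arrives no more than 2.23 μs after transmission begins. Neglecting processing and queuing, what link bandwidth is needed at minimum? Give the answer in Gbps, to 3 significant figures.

2.16 Gbps

L = 2000 bits.
Propagation delay = 300 / 2.3e+08 = 1.30435 μs.
Transmission budget = 2.23 − 1.30435 = 0.925652 μs.
R ≥ L / t_tx = 2000 bits / 9.25652e-07 s = 2.16 Gbps.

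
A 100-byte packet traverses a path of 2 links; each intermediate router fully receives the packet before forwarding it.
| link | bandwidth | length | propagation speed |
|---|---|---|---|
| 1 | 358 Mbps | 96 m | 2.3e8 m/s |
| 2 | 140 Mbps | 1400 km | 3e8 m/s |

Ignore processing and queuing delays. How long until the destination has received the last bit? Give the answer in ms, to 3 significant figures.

4.68 ms

L = 100 × 8 = 800 bits.
Transmission delays (L/R per hop): 0.00223464, 0.00571429 ms; sum = 0.00794892 ms.
Propagation delays (d/s per hop): 0.000417391, 4.66667 ms; sum = 4.66708 ms.
End-to-end = 4.68 ms.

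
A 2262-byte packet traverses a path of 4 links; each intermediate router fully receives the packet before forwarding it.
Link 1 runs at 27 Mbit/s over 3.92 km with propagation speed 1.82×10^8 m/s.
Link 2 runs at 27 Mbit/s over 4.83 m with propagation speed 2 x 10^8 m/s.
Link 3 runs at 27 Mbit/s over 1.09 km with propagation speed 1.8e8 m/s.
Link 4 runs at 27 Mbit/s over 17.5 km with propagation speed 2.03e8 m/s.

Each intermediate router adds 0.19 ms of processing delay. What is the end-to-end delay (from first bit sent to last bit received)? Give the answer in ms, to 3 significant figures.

L = 2262 × 8 = 18096 bits.
Transmission delay per hop = L/R = 18096/27000000 = 0.670222 ms; 4 hops → 2.68089 ms.
Propagation delays (d/s per hop): 0.0215385, 2.415e-05, 0.00605556, 0.0862069 ms; sum = 0.113825 ms.
Processing at 3 router(s): 3 × 0.19 ms = 0.57 ms.
End-to-end = 3.36 ms.

3.36 ms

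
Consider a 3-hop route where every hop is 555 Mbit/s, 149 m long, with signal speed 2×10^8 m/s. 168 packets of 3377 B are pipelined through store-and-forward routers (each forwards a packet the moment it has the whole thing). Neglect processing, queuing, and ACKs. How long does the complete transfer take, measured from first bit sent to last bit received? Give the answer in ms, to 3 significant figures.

Per-hop transmission t_tx = L/R = 27016/555000000 = 0.0486775 ms.
Per-hop propagation t_prop = 149/200000000 = 0.000745 ms.
Pipeline fill: first packet needs 3·t_tx to clear all hops; remaining 167 packets each add one t_tx.
Total = (3+168-1)·t_tx + 3·t_prop = 170·0.0486775 + 3·0.000745 = 8.28 ms.

8.28 ms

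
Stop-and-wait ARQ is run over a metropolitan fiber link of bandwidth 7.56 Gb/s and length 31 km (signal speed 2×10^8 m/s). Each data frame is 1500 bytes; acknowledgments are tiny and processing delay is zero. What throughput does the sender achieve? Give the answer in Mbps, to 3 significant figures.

38.5 Mbps

t_tx = L/R = 12000/7560000000 = 1.5873e-06 s.
t_prop = 31000/200000000 = 0.000155 s; RTT = 0.00031 s.
Cycle = t_tx + RTT = 0.000311587 s.
Throughput = L / cycle = 12000 / 0.000311587 = 38.5 Mbps.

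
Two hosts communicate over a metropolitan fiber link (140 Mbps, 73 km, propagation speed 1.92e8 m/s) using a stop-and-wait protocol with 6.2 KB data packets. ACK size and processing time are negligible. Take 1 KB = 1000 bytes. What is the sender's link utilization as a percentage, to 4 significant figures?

t_tx = L/R = 49600/140000000 = 0.000354286 s.
t_prop = 73000/192000000 = 0.000380208 s; RTT = 0.000760417 s.
Cycle = t_tx + RTT = 0.0011147 s.
Utilization = t_tx / cycle = 0.000354286/0.0011147 = 31.78 %.

31.78 %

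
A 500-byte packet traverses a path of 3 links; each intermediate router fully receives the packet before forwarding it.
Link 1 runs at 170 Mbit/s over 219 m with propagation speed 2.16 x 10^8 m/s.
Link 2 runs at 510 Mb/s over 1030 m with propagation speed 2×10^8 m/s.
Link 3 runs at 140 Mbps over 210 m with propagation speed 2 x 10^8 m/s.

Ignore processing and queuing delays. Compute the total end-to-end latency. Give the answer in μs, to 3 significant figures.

67.2 μs

L = 500 × 8 = 4000 bits.
Transmission delays (L/R per hop): 23.5294, 7.84314, 28.5714 μs; sum = 59.944 μs.
Propagation delays (d/s per hop): 1.01389, 5.15, 1.05 μs; sum = 7.21389 μs.
End-to-end = 67.2 μs.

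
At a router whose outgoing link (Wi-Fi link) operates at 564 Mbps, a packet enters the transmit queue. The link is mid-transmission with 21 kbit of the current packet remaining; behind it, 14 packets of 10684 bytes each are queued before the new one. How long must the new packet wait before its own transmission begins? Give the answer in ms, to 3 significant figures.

2.16 ms

Each queued packet: L/R = 85472/564000000 = 0.151546 ms.
14 queued → 2.12165 ms.
Plus remaining 21000 bits of current packet: 0.037234 ms.
Queuing delay = 2.16 ms.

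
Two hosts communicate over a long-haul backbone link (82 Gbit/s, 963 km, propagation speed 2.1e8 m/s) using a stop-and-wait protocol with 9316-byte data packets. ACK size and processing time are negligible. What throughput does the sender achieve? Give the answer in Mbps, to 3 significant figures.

t_tx = L/R = 74528/82000000000 = 9.08878e-07 s.
t_prop = 963000/210000000 = 0.00458571 s; RTT = 0.00917143 s.
Cycle = t_tx + RTT = 0.00917234 s.
Throughput = L / cycle = 74528 / 0.00917234 = 8.13 Mbps.

8.13 Mbps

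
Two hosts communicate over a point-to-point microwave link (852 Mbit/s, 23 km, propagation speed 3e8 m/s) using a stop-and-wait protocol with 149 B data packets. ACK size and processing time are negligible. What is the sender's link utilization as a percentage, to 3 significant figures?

t_tx = L/R = 1192/852000000 = 1.39906e-06 s.
t_prop = 23000/300000000 = 7.66667e-05 s; RTT = 0.000153333 s.
Cycle = t_tx + RTT = 0.000154732 s.
Utilization = t_tx / cycle = 1.39906e-06/0.000154732 = 0.904 %.

0.904 %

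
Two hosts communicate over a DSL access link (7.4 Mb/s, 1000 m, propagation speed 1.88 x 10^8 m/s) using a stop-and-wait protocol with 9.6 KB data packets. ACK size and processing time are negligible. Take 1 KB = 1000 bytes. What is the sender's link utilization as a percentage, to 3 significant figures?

99.9 %

t_tx = L/R = 76800/7400000 = 0.0103784 s.
t_prop = 1000/188000000 = 5.31915e-06 s; RTT = 1.06383e-05 s.
Cycle = t_tx + RTT = 0.010389 s.
Utilization = t_tx / cycle = 0.0103784/0.010389 = 99.9 %.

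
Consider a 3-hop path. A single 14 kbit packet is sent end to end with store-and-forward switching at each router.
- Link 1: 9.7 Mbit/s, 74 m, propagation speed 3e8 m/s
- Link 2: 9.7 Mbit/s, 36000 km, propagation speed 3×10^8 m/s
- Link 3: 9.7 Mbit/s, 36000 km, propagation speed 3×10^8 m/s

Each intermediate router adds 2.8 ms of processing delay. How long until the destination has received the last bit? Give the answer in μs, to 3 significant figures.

250000 μs

L = 14000 bits.
Transmission delay per hop = L/R = 14000/9700000 = 1443.3 μs; 3 hops → 4329.9 μs.
Propagation delays (d/s per hop): 0.246667, 120000, 120000 μs; sum = 240000 μs.
Processing at 2 router(s): 2 × 2.8 ms = 5600 μs.
End-to-end = 250000 μs.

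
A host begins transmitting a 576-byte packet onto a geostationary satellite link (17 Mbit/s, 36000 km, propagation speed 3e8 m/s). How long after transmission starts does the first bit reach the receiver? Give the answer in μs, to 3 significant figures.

First bit experiences only propagation delay: d/s = 36000000/300000000 = 120000 μs.

120000 μs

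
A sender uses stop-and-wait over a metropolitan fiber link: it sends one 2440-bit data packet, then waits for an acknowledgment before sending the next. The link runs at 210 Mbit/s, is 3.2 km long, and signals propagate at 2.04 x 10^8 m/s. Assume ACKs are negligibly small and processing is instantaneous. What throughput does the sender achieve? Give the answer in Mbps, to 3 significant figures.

t_tx = L/R = 2440/210000000 = 1.1619e-05 s.
t_prop = 3200/204000000 = 1.56863e-05 s; RTT = 3.13725e-05 s.
Cycle = t_tx + RTT = 4.29916e-05 s.
Throughput = L / cycle = 2440 / 4.29916e-05 = 56.8 Mbps.

56.8 Mbps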